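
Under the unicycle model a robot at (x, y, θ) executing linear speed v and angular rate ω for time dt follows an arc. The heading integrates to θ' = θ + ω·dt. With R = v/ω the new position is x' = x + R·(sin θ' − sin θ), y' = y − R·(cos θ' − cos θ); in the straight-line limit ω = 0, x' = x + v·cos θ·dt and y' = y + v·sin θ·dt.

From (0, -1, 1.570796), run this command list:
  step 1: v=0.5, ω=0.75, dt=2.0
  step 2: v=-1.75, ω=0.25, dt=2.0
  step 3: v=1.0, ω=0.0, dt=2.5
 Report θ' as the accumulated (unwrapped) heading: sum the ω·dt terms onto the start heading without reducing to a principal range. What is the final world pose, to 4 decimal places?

step 1: θ'=3.0708 (R=0.6667) → pose (-0.6195, -0.3350, 3.0708)
step 2: θ'=3.5708 (R=-7.0000) → pose (2.7887, 0.2824, 3.5708)
step 3: θ'=3.5708 (straight) → pose (0.5154, -0.7580, 3.5708)

(0.5154, -0.7580, 3.5708)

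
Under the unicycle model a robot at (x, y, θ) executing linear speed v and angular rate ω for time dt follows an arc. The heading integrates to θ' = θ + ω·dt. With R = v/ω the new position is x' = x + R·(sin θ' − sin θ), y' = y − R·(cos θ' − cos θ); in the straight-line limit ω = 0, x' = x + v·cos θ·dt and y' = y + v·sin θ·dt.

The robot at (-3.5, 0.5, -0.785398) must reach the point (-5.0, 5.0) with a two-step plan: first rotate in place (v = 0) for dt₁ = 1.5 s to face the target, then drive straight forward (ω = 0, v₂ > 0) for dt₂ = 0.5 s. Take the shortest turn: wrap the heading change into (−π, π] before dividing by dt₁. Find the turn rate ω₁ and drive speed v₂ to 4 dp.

heading to target = atan2(5−0.5, -5−-3.5) = 1.8925
Δθ = wrap(1.8925 − -0.7854) = 2.6779; ω₁ = Δθ/dt₁ = 1.7853
distance = √((-5−-3.5)² + (5−0.5)²) = 4.7434; v₂ = distance/dt₂ = 9.4868

ω₁ = 1.7853, v₂ = 9.4868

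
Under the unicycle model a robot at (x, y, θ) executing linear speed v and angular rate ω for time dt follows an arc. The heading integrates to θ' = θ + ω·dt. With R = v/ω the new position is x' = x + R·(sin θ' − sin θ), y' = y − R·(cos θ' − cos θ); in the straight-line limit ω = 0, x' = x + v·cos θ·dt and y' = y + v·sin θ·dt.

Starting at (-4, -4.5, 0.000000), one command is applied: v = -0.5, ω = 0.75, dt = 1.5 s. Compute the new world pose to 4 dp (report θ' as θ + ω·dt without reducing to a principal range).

θ' = 0.0000 + 0.75·1.5 = 1.1250
R = v/ω = -0.5/0.75 = -0.6667
x' = -4 + -0.6667·(sin 1.1250 − sin 0.0000) = -4.6015
y' = -4.5 − -0.6667·(cos 1.1250 − cos 0.0000) = -4.8792

(-4.6015, -4.8792, 1.1250)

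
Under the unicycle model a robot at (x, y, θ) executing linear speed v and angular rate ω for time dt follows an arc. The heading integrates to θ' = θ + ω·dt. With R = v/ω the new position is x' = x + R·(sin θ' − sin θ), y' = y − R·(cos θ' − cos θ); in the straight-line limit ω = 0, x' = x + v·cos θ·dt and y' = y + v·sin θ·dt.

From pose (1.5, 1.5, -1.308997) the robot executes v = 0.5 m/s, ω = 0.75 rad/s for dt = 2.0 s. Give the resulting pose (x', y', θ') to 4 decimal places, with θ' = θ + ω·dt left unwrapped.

(2.2705, 1.0180, 0.1910)

θ' = -1.3090 + 0.75·2.0 = 0.1910
R = v/ω = 0.5/0.75 = 0.6667
x' = 1.5 + 0.6667·(sin 0.1910 − sin -1.3090) = 2.2705
y' = 1.5 − 0.6667·(cos 0.1910 − cos -1.3090) = 1.0180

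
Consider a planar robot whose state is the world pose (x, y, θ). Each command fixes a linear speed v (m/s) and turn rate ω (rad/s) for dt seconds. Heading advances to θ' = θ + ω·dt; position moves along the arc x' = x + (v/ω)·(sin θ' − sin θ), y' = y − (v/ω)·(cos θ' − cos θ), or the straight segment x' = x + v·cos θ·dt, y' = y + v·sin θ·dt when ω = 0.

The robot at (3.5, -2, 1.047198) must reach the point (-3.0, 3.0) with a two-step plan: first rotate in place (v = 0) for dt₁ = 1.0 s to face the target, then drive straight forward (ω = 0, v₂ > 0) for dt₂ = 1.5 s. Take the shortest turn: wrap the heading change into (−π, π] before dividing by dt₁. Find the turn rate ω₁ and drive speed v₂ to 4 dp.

ω₁ = 1.4387, v₂ = 5.4671

heading to target = atan2(3−-2, -3−3.5) = 2.4859
Δθ = wrap(2.4859 − 1.0472) = 1.4387; ω₁ = Δθ/dt₁ = 1.4387
distance = √((-3−3.5)² + (3−-2)²) = 8.2006; v₂ = distance/dt₂ = 5.4671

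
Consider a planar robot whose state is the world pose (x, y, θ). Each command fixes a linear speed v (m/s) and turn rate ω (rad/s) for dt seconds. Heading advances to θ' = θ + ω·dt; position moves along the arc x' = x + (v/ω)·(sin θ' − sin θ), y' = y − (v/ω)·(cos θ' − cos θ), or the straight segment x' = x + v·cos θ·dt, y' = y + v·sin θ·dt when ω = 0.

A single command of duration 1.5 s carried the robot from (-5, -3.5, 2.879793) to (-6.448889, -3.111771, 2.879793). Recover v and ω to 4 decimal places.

v = 1.0000, ω = 0.0000

Δθ = 2.879793 − 2.879793 = 0.000000
ω = Δθ/dt = 0.000000/1.5 = 0.0000
ω = 0 → v = (Δx·cos θ + Δy·sin θ)/dt = 1.0000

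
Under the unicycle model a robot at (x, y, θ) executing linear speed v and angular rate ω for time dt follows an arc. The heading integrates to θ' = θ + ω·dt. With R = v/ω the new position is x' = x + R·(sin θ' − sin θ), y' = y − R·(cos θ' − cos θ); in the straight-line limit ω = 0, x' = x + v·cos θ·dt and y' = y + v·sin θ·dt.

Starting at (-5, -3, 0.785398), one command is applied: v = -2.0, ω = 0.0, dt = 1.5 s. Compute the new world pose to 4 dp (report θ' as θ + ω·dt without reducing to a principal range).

(-7.1213, -5.1213, 0.7854)

θ' = 0.7854 + 0.0·1.5 = 0.7854
ω = 0 → straight: x' = -5 + -2.0·cos(0.7854)·1.5 = -7.1213
y' = -3 + -2.0·sin(0.7854)·1.5 = -5.1213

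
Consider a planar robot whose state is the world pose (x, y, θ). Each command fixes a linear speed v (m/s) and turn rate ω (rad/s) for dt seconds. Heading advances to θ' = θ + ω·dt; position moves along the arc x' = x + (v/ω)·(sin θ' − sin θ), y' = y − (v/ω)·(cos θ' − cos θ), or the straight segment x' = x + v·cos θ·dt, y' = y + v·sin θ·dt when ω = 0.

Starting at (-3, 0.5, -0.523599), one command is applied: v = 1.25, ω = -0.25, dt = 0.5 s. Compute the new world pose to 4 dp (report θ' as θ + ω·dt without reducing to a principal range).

(-2.4796, 0.1545, -0.6486)

θ' = -0.5236 + -0.25·0.5 = -0.6486
R = v/ω = 1.25/-0.25 = -5.0000
x' = -3 + -5.0000·(sin -0.6486 − sin -0.5236) = -2.4796
y' = 0.5 − -5.0000·(cos -0.6486 − cos -0.5236) = 0.1545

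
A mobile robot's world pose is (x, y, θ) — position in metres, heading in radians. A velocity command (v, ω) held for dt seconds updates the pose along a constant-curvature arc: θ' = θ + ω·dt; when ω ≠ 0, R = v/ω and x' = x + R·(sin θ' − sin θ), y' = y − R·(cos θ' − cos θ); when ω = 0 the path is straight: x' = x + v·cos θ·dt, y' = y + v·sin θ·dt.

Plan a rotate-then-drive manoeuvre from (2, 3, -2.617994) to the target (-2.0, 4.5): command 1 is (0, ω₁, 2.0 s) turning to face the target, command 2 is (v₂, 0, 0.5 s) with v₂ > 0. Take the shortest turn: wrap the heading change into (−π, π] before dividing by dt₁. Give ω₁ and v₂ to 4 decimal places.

ω₁ = -0.4412, v₂ = 8.5440

heading to target = atan2(4.5−3, -2−2) = 2.7828
Δθ = wrap(2.7828 − -2.6180) = -0.8824; ω₁ = Δθ/dt₁ = -0.4412
distance = √((-2−2)² + (4.5−3)²) = 4.2720; v₂ = distance/dt₂ = 8.5440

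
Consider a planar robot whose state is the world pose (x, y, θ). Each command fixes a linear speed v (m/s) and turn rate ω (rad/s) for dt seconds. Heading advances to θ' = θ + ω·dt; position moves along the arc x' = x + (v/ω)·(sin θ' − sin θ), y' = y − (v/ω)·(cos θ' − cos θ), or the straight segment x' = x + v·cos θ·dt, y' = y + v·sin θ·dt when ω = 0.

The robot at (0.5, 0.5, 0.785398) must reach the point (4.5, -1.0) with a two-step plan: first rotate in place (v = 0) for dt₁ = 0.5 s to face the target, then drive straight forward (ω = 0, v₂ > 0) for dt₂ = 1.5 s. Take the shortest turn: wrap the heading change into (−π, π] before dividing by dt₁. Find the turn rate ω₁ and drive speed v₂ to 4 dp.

heading to target = atan2(-1−0.5, 4.5−0.5) = -0.3588
Δθ = wrap(-0.3588 − 0.7854) = -1.1442; ω₁ = Δθ/dt₁ = -2.2883
distance = √((4.5−0.5)² + (-1−0.5)²) = 4.2720; v₂ = distance/dt₂ = 2.8480

ω₁ = -2.2883, v₂ = 2.8480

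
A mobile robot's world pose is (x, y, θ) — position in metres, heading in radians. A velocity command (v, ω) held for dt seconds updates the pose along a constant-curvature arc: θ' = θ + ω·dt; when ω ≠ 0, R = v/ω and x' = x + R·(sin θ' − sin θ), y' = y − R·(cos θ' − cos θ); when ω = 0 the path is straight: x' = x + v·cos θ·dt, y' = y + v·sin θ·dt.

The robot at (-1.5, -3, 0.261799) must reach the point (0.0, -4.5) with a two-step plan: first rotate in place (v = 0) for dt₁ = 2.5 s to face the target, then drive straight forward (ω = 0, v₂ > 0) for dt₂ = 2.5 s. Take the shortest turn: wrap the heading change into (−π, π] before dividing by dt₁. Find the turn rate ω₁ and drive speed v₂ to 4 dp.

heading to target = atan2(-4.5−-3, 0−-1.5) = -0.7854
Δθ = wrap(-0.7854 − 0.2618) = -1.0472; ω₁ = Δθ/dt₁ = -0.4189
distance = √((0−-1.5)² + (-4.5−-3)²) = 2.1213; v₂ = distance/dt₂ = 0.8485

ω₁ = -0.4189, v₂ = 0.8485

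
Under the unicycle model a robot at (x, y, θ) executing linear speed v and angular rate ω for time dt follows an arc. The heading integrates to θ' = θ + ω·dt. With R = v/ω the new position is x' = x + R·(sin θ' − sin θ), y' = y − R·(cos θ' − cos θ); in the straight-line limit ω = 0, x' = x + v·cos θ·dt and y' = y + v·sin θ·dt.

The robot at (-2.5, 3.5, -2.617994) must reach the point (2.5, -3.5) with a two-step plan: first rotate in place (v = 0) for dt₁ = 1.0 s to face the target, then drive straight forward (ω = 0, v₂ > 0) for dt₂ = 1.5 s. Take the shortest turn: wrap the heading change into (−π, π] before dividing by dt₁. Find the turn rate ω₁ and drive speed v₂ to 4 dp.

heading to target = atan2(-3.5−3.5, 2.5−-2.5) = -0.9505
Δθ = wrap(-0.9505 − -2.6180) = 1.6674; ω₁ = Δθ/dt₁ = 1.6674
distance = √((2.5−-2.5)² + (-3.5−3.5)²) = 8.6023; v₂ = distance/dt₂ = 5.7349

ω₁ = 1.6674, v₂ = 5.7349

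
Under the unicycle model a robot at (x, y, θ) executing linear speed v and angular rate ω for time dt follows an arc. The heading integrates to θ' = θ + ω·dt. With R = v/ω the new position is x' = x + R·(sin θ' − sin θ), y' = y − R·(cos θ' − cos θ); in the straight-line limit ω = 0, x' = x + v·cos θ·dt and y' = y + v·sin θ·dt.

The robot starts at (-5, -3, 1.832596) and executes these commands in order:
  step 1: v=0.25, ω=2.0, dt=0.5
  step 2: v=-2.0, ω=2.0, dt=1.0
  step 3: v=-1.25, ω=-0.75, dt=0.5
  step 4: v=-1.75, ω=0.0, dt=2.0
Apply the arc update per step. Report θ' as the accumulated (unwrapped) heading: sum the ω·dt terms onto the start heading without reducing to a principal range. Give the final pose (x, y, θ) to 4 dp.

step 1: θ'=2.8326 (R=0.1250) → pose (-5.0827, -2.9133, 2.8326)
step 2: θ'=4.8326 (R=-1.0000) → pose (-3.7858, -1.8407, 4.8326)
step 3: θ'=4.4576 (R=1.6667) → pose (-3.7441, -1.2208, 4.4576)
step 4: θ'=4.4576 (straight) → pose (-2.8619, 2.1662, 4.4576)

(-2.8619, 2.1662, 4.4576)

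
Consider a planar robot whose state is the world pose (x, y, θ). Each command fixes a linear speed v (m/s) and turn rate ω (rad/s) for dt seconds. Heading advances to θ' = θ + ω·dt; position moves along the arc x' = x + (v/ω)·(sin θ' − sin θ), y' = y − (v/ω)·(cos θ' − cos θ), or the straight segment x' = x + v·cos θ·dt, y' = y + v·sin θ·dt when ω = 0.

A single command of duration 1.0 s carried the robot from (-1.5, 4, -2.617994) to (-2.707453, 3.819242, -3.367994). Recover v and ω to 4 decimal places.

v = 1.2500, ω = -0.7500

Δθ = -3.367994 − -2.617994 = -0.750000
ω = Δθ/dt = -0.750000/1.0 = -0.7500
R = Δx/(sin θ' − sin θ) = -1.6667
v = R·ω = -1.6667·-0.7500 = 1.2500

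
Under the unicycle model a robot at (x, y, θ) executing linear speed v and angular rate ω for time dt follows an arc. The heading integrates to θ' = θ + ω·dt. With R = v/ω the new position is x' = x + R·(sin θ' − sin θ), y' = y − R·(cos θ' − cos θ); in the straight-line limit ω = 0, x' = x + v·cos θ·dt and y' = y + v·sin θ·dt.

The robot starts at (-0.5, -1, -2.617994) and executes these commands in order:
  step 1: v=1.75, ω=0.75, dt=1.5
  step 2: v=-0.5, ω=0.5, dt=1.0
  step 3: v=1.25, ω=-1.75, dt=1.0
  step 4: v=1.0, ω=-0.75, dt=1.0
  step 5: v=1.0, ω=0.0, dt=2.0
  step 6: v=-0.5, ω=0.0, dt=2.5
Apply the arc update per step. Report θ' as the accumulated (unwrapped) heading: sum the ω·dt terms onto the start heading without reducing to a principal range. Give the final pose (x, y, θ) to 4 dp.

(-3.8206, -3.5469, -3.4930)

step 1: θ'=-1.4930 (R=2.3333) → pose (-1.6596, -3.2021, -1.4930)
step 2: θ'=-0.9930 (R=-1.0000) → pose (-1.8189, -2.7336, -0.9930)
step 3: θ'=-2.7430 (R=-0.7143) → pose (-2.1400, -3.7820, -2.7430)
step 4: θ'=-3.4930 (R=-1.3333) → pose (-3.1165, -3.8051, -3.4930)
step 5: θ'=-3.4930 (straight) → pose (-4.9943, -3.1167, -3.4930)
step 6: θ'=-3.4930 (straight) → pose (-3.8206, -3.5469, -3.4930)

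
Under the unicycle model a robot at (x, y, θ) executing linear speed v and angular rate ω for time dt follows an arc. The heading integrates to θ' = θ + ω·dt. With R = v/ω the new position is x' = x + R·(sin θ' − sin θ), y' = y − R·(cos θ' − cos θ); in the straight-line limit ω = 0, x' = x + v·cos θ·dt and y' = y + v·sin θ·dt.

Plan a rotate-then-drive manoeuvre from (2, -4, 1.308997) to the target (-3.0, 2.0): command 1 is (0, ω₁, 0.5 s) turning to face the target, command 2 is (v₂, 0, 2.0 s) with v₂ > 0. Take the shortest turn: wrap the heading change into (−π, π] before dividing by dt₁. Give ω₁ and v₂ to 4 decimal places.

ω₁ = 1.9131, v₂ = 3.9051

heading to target = atan2(2−-4, -3−2) = 2.2655
Δθ = wrap(2.2655 − 1.3090) = 0.9565; ω₁ = Δθ/dt₁ = 1.9131
distance = √((-3−2)² + (2−-4)²) = 7.8102; v₂ = distance/dt₂ = 3.9051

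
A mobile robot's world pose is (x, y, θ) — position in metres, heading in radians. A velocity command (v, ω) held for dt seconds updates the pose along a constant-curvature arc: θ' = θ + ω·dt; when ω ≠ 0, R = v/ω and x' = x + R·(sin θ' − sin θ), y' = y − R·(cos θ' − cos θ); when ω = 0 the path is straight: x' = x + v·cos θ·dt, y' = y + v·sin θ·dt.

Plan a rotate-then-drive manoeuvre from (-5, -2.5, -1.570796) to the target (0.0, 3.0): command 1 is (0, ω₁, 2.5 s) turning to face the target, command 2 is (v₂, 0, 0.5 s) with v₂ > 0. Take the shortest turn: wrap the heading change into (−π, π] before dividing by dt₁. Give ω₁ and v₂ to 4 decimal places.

heading to target = atan2(3−-2.5, 0−-5) = 0.8330
Δθ = wrap(0.8330 − -1.5708) = 2.4038; ω₁ = Δθ/dt₁ = 0.9615
distance = √((0−-5)² + (3−-2.5)²) = 7.4330; v₂ = distance/dt₂ = 14.8661

ω₁ = 0.9615, v₂ = 14.8661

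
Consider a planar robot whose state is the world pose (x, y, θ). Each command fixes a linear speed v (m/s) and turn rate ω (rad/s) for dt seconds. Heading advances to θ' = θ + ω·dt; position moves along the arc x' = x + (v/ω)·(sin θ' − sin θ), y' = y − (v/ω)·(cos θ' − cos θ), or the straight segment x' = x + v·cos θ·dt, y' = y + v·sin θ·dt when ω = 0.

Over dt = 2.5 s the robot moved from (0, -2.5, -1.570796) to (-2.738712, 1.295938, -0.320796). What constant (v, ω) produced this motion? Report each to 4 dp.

v = -2.0000, ω = 0.5000

Δθ = -0.320796 − -1.570796 = 1.250000
ω = Δθ/dt = 1.250000/2.5 = 0.5000
R = −Δy/(cos θ' − cos θ) = -4.0000
v = R·ω = -4.0000·0.5000 = -2.0000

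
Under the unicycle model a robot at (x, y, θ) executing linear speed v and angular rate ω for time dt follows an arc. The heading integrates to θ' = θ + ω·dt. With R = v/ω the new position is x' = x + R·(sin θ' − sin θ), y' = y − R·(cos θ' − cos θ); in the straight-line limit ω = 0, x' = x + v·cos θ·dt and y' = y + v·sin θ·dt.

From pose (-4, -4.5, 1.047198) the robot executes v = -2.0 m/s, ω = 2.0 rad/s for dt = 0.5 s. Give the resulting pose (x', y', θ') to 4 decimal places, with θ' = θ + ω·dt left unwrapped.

θ' = 1.0472 + 2.0·0.5 = 2.0472
R = v/ω = -2.0/2.0 = -1.0000
x' = -4 + -1.0000·(sin 2.0472 − sin 1.0472) = -4.0226
y' = -4.5 − -1.0000·(cos 2.0472 − cos 1.0472) = -5.4586

(-4.0226, -5.4586, 2.0472)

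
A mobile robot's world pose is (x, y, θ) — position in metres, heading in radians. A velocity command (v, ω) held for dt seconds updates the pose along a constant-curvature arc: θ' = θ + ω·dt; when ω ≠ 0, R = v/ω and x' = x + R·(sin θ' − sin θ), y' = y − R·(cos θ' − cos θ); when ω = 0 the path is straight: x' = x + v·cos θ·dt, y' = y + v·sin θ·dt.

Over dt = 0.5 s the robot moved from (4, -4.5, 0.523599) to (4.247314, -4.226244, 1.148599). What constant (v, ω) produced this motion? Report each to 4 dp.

v = 0.7500, ω = 1.2500

Δθ = 1.148599 − 0.523599 = 0.625000
ω = Δθ/dt = 0.625000/0.5 = 1.2500
R = −Δy/(cos θ' − cos θ) = 0.6000
v = R·ω = 0.6000·1.2500 = 0.7500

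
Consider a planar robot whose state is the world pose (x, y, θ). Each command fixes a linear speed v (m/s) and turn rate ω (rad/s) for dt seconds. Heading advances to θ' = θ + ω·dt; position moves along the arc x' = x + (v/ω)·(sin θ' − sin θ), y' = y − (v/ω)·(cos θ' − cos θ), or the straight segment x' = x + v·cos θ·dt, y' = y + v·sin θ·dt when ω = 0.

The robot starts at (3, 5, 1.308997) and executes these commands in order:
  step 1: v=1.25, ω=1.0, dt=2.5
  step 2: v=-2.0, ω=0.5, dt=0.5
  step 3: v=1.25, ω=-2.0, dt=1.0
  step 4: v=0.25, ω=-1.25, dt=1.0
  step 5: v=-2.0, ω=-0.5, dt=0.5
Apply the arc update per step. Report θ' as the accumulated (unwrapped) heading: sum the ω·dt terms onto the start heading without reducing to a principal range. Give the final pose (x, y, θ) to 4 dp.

(-0.0702, 6.7039, 0.5590)

step 1: θ'=3.8090 (R=1.2500) → pose (1.0189, 6.3053, 3.8090)
step 2: θ'=4.0590 (R=-4.0000) → pose (1.7192, 7.0155, 4.0590)
step 3: θ'=2.0590 (R=-0.6250) → pose (0.6710, 7.1023, 2.0590)
step 4: θ'=0.8090 (R=-0.2000) → pose (0.7029, 7.3341, 0.8090)
step 5: θ'=0.5590 (R=4.0000) → pose (-0.0702, 6.7039, 0.5590)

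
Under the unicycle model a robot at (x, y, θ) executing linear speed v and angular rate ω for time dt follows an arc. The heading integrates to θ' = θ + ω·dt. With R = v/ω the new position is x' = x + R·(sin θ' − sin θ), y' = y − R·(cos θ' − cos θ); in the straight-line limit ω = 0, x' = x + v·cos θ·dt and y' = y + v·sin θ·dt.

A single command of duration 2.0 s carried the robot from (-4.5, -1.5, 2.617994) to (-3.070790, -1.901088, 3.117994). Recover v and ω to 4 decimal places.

Δθ = 3.117994 − 2.617994 = 0.500000
ω = Δθ/dt = 0.500000/2.0 = 0.2500
R = Δx/(sin θ' − sin θ) = -3.0000
v = R·ω = -3.0000·0.2500 = -0.7500

v = -0.7500, ω = 0.2500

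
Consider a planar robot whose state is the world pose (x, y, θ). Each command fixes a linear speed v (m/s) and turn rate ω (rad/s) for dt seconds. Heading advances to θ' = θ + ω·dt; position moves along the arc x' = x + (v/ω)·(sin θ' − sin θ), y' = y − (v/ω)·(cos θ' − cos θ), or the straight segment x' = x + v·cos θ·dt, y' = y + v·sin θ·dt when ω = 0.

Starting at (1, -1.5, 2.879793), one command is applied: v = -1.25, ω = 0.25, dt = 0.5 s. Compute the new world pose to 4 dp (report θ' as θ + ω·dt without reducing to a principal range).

θ' = 2.8798 + 0.25·0.5 = 3.0048
R = v/ω = -1.25/0.25 = -5.0000
x' = 1 + -5.0000·(sin 3.0048 − sin 2.8798) = 1.6122
y' = -1.5 − -5.0000·(cos 3.0048 − cos 2.8798) = -1.6237

(1.6122, -1.6237, 3.0048)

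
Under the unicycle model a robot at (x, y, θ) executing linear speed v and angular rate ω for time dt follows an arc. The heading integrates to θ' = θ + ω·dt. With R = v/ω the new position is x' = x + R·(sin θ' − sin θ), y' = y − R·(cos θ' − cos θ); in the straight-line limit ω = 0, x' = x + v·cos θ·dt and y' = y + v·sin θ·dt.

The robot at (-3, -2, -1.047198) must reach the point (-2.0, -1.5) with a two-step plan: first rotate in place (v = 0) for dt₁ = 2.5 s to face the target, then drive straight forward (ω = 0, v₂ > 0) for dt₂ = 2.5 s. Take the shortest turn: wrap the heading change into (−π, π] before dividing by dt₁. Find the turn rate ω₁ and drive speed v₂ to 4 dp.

heading to target = atan2(-1.5−-2, -2−-3) = 0.4636
Δθ = wrap(0.4636 − -1.0472) = 1.5108; ω₁ = Δθ/dt₁ = 0.6043
distance = √((-2−-3)² + (-1.5−-2)²) = 1.1180; v₂ = distance/dt₂ = 0.4472

ω₁ = 0.6043, v₂ = 0.4472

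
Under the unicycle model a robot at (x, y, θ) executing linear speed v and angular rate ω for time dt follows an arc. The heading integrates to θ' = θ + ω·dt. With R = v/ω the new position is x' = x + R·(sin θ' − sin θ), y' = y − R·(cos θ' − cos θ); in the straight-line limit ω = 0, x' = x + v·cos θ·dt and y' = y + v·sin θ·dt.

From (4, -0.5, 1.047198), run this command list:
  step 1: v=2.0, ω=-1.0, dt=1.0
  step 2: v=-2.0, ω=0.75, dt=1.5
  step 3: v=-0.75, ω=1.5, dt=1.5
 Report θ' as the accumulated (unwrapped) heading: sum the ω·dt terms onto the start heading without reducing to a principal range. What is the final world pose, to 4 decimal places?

(3.9052, -1.8054, 3.4222)

step 1: θ'=0.0472 (R=-2.0000) → pose (5.6377, 0.4978, 0.0472)
step 2: θ'=1.1722 (R=-2.6667) → pose (3.3059, -1.1309, 1.1722)
step 3: θ'=3.4222 (R=-0.5000) → pose (3.9052, -1.8054, 3.4222)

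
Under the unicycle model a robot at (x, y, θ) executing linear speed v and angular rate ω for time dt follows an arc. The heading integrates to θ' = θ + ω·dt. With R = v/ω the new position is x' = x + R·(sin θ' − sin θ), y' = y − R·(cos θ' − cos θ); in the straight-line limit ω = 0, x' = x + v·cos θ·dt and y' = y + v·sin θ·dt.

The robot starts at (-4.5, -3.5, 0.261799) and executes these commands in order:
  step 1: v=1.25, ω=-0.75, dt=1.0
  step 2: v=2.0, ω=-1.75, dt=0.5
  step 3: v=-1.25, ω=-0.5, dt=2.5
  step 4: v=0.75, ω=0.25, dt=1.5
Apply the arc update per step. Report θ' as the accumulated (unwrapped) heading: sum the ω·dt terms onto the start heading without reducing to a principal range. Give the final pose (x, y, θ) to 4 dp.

step 1: θ'=-0.4882 (R=-1.6667) → pose (-3.2869, -3.6379, -0.4882)
step 2: θ'=-1.3632 (R=-1.1429) → pose (-2.7046, -4.4117, -1.3632)
step 3: θ'=-2.6132 (R=2.5000) → pose (-1.5187, -1.7374, -2.6132)
step 4: θ'=-2.2382 (R=3.0000) → pose (-2.3625, -2.4714, -2.2382)

(-2.3625, -2.4714, -2.2382)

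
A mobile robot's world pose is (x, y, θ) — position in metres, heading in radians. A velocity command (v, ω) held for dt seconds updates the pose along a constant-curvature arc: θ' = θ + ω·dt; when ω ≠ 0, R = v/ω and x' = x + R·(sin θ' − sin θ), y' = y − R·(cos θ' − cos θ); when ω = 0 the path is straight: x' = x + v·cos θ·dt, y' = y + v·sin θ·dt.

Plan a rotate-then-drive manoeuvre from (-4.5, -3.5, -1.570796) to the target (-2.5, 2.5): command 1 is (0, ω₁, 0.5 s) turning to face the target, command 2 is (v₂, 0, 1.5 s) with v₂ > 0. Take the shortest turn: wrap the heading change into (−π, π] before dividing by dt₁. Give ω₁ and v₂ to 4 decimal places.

ω₁ = 5.6397, v₂ = 4.2164

heading to target = atan2(2.5−-3.5, -2.5−-4.5) = 1.2490
Δθ = wrap(1.2490 − -1.5708) = 2.8198; ω₁ = Δθ/dt₁ = 5.6397
distance = √((-2.5−-4.5)² + (2.5−-3.5)²) = 6.3246; v₂ = distance/dt₂ = 4.2164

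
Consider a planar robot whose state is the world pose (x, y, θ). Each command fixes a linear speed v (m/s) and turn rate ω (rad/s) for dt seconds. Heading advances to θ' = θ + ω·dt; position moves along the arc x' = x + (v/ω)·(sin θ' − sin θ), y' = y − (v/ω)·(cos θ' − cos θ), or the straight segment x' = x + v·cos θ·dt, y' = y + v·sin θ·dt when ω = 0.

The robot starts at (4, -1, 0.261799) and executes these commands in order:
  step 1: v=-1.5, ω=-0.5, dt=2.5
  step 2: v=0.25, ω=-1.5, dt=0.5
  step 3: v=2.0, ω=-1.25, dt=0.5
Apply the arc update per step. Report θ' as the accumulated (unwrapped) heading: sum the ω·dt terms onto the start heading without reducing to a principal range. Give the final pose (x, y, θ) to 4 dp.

(0.2894, -0.7449, -2.3632)

step 1: θ'=-0.9882 (R=3.0000) → pose (0.7184, 0.2472, -0.9882)
step 2: θ'=-1.7382 (R=-0.1667) → pose (0.7436, 0.1277, -1.7382)
step 3: θ'=-2.3632 (R=-1.6000) → pose (0.2894, -0.7449, -2.3632)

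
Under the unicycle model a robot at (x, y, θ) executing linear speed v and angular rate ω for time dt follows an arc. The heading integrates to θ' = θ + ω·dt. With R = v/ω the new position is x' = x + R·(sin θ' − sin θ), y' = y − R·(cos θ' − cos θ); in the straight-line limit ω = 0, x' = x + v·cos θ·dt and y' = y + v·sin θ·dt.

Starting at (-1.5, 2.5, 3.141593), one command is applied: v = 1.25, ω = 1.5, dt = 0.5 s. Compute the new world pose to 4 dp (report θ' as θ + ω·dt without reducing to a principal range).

θ' = 3.1416 + 1.5·0.5 = 3.8916
R = v/ω = 1.25/1.5 = 0.8333
x' = -1.5 + 0.8333·(sin 3.8916 − sin 3.1416) = -2.0680
y' = 2.5 − 0.8333·(cos 3.8916 − cos 3.1416) = 2.2764

(-2.0680, 2.2764, 3.8916)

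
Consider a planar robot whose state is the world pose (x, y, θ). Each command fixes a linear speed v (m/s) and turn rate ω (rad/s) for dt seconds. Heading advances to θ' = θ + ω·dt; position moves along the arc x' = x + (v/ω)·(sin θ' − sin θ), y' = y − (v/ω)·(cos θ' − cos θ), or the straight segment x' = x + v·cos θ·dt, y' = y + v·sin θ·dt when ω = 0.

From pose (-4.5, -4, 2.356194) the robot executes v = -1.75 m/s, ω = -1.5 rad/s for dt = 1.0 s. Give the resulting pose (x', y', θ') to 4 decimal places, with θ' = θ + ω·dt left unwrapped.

θ' = 2.3562 + -1.5·1.0 = 0.8562
R = v/ω = -1.75/-1.5 = 1.1667
x' = -4.5 + 1.1667·(sin 0.8562 − sin 2.3562) = -4.4437
y' = -4 − 1.1667·(cos 0.8562 − cos 2.3562) = -5.5895

(-4.4437, -5.5895, 0.8562)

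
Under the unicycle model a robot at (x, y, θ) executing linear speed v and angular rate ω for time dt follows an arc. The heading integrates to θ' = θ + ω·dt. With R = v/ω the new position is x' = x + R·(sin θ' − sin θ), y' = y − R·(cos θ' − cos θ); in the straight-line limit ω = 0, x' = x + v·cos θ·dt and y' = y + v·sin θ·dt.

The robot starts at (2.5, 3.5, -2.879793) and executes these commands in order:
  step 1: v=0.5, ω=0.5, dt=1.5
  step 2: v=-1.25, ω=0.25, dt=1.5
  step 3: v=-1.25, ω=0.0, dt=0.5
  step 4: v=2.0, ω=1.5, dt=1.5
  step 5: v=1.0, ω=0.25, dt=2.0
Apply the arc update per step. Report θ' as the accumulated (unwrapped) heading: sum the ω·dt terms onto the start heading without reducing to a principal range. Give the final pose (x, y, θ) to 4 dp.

(6.1011, 5.3408, 0.9952)

step 1: θ'=-2.1298 (R=1.0000) → pose (1.9110, 3.0644, -2.1298)
step 2: θ'=-1.7548 (R=-5.0000) → pose (2.5877, 4.8013, -1.7548)
step 3: θ'=-1.7548 (straight) → pose (2.7020, 5.4157, -1.7548)
step 4: θ'=0.4952 (R=1.3333) → pose (4.6465, 3.9986, 0.4952)
step 5: θ'=0.9952 (R=4.0000) → pose (6.1011, 5.3408, 0.9952)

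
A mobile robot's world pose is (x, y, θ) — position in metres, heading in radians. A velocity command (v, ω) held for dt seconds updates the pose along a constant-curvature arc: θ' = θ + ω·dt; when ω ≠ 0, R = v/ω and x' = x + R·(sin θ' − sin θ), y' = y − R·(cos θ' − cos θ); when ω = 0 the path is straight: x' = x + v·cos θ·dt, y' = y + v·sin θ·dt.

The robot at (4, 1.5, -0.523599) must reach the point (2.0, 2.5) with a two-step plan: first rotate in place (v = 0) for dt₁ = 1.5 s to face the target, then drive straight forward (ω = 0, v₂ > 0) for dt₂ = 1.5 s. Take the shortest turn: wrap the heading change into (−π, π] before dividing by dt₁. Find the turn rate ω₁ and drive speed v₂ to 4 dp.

ω₁ = -2.0544, v₂ = 1.4907

heading to target = atan2(2.5−1.5, 2−4) = 2.6779
Δθ = wrap(2.6779 − -0.5236) = -3.0816; ω₁ = Δθ/dt₁ = -2.0544
distance = √((2−4)² + (2.5−1.5)²) = 2.2361; v₂ = distance/dt₂ = 1.4907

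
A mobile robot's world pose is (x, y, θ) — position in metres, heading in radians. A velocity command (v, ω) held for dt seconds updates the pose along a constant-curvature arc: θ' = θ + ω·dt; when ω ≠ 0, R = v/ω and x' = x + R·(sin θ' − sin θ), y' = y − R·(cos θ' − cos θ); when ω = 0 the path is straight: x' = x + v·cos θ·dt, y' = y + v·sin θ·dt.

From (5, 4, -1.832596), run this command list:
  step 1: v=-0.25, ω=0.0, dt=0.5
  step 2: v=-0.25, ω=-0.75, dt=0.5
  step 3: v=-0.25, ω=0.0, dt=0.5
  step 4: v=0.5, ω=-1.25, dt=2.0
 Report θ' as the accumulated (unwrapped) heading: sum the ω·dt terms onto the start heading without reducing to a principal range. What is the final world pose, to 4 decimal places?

(4.4391, 4.5691, -4.7076)

step 1: θ'=-1.8326 (straight) → pose (5.0324, 4.1207, -1.8326)
step 2: θ'=-2.2076 (R=0.3333) → pose (5.0863, 4.2327, -2.2076)
step 3: θ'=-2.2076 (straight) → pose (5.1607, 4.3332, -2.2076)
step 4: θ'=-4.7076 (R=-0.4000) → pose (4.4391, 4.5691, -4.7076)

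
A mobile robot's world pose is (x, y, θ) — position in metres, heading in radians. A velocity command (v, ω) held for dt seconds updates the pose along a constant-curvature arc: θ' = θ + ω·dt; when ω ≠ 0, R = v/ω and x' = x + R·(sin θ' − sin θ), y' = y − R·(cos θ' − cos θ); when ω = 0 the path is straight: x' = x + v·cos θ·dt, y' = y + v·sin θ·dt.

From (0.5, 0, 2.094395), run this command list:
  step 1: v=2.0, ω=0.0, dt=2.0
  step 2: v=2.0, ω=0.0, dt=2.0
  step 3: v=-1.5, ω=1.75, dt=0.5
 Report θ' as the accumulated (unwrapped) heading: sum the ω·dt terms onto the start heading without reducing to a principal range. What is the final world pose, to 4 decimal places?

(-2.9046, 6.5123, 2.9694)

step 1: θ'=2.0944 (straight) → pose (-1.5000, 3.4641, 2.0944)
step 2: θ'=2.0944 (straight) → pose (-3.5000, 6.9282, 2.0944)
step 3: θ'=2.9694 (R=-0.8571) → pose (-2.9046, 6.5123, 2.9694)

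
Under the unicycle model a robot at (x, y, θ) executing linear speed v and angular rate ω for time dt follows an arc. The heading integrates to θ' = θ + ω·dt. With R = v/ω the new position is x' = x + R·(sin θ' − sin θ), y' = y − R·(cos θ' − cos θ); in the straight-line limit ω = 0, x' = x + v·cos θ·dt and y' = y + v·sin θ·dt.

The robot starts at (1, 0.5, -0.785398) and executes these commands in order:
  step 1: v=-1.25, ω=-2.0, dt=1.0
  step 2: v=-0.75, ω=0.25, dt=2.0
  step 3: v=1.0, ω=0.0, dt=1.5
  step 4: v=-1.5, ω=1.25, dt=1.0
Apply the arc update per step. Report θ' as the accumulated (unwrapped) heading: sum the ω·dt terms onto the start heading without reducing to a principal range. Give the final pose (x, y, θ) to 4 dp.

step 1: θ'=-2.7854 (R=0.6250) → pose (1.2240, 1.5277, -2.7854)
step 2: θ'=-2.2854 (R=-3.0000) → pose (2.4439, 2.3735, -2.2854)
step 3: θ'=-2.2854 (straight) → pose (1.4610, 1.2404, -2.2854)
step 4: θ'=-1.0354 (R=-1.2000) → pose (1.5866, 2.6390, -1.0354)

(1.5866, 2.6390, -1.0354)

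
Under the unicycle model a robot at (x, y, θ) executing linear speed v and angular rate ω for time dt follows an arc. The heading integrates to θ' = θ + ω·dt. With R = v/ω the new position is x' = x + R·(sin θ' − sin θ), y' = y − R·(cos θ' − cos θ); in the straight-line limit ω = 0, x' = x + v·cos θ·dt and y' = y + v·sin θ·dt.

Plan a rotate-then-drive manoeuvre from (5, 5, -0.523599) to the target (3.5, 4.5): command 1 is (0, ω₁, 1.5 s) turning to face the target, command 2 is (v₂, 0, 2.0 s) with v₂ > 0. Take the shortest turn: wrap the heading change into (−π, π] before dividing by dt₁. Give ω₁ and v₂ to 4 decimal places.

heading to target = atan2(4.5−5, 3.5−5) = -2.8198
Δθ = wrap(-2.8198 − -0.5236) = -2.2962; ω₁ = Δθ/dt₁ = -1.5308
distance = √((3.5−5)² + (4.5−5)²) = 1.5811; v₂ = distance/dt₂ = 0.7906

ω₁ = -1.5308, v₂ = 0.7906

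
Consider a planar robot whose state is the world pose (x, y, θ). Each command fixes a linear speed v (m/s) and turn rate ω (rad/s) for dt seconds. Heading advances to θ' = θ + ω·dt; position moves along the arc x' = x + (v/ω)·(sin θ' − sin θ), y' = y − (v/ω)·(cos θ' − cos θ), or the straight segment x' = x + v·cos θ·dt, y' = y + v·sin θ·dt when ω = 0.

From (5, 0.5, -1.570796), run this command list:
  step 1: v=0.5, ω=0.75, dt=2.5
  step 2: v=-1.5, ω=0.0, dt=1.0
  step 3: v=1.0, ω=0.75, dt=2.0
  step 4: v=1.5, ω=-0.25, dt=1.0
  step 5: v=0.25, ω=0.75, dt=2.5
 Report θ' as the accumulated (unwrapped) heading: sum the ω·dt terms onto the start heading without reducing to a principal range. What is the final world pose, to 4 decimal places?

step 1: θ'=0.3042 (R=0.6667) → pose (5.8664, -0.1361, 0.3042)
step 2: θ'=0.3042 (straight) → pose (4.4352, -0.5854, 0.3042)
step 3: θ'=1.8042 (R=1.3333) → pose (5.3330, 0.9951, 1.8042)
step 4: θ'=1.5542 (R=-6.0000) → pose (5.1712, 2.4825, 1.5542)
step 5: θ'=3.4292 (R=0.3333) → pose (4.7433, 2.8076, 3.4292)

(4.7433, 2.8076, 3.4292)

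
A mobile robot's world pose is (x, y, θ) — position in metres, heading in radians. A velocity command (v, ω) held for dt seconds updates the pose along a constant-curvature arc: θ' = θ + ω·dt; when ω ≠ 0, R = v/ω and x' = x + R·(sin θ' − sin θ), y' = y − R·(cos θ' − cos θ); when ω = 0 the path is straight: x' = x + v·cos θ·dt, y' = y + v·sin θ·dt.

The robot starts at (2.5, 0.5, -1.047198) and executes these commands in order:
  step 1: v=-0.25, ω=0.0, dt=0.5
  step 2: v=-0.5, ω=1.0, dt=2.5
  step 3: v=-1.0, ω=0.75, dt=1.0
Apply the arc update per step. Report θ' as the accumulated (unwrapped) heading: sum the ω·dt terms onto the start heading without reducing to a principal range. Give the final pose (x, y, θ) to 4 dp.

step 1: θ'=-1.0472 (straight) → pose (2.4375, 0.6083, -1.0472)
step 2: θ'=1.4528 (R=-0.5000) → pose (1.5080, 0.4171, 1.4528)
step 3: θ'=2.2028 (R=-1.3333) → pose (1.7562, -0.5275, 2.2028)

(1.7562, -0.5275, 2.2028)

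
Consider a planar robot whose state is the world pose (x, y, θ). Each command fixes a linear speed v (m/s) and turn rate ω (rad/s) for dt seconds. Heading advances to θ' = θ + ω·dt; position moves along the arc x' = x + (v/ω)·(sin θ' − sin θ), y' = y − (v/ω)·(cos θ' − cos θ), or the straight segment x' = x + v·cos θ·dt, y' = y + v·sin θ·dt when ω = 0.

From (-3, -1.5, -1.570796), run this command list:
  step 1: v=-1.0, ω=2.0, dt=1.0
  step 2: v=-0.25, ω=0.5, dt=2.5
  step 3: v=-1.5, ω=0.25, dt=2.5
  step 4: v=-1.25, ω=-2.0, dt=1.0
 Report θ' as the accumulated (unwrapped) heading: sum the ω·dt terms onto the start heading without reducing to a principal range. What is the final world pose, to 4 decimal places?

(-2.7668, -5.9360, 0.3042)

step 1: θ'=0.4292 (R=-0.5000) → pose (-3.7081, -1.0454, 0.4292)
step 2: θ'=1.6792 (R=-0.5000) → pose (-3.9971, -1.5541, 1.6792)
step 3: θ'=2.3042 (R=-6.0000) → pose (-2.4897, -4.9214, 2.3042)
step 4: θ'=0.3042 (R=0.6250) → pose (-2.7668, -5.9360, 0.3042)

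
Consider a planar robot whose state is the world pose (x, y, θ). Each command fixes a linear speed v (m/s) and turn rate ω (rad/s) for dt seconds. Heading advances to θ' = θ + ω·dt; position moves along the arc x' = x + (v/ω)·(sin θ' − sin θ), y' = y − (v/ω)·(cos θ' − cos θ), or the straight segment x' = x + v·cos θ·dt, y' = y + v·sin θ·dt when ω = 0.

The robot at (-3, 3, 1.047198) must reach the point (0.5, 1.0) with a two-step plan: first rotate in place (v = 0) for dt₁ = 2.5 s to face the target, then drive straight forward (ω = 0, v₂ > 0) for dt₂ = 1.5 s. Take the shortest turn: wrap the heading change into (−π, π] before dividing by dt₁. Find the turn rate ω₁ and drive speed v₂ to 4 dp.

ω₁ = -0.6265, v₂ = 2.6874

heading to target = atan2(1−3, 0.5−-3) = -0.5191
Δθ = wrap(-0.5191 − 1.0472) = -1.5663; ω₁ = Δθ/dt₁ = -0.6265
distance = √((0.5−-3)² + (1−3)²) = 4.0311; v₂ = distance/dt₂ = 2.6874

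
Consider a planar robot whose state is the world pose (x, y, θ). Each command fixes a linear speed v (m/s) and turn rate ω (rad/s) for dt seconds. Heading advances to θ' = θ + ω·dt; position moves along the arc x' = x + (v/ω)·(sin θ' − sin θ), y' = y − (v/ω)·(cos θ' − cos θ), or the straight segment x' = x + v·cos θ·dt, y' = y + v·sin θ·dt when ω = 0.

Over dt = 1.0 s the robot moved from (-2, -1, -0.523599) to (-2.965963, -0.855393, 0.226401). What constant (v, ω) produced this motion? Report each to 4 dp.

Δθ = 0.226401 − -0.523599 = 0.750000
ω = Δθ/dt = 0.750000/1.0 = 0.7500
R = Δx/(sin θ' − sin θ) = -1.3333
v = R·ω = -1.3333·0.7500 = -1.0000

v = -1.0000, ω = 0.7500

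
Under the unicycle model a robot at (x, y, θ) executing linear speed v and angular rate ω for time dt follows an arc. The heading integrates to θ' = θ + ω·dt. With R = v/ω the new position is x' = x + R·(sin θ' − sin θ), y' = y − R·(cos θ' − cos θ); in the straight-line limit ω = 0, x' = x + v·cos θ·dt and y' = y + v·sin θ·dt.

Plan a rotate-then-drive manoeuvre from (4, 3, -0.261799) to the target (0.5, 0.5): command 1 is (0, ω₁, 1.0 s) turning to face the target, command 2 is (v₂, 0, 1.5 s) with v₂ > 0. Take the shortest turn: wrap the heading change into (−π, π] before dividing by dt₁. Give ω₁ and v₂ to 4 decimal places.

ω₁ = -2.2595, v₂ = 2.8674

heading to target = atan2(0.5−3, 0.5−4) = -2.5213
Δθ = wrap(-2.5213 − -0.2618) = -2.2595; ω₁ = Δθ/dt₁ = -2.2595
distance = √((0.5−4)² + (0.5−3)²) = 4.3012; v₂ = distance/dt₂ = 2.8674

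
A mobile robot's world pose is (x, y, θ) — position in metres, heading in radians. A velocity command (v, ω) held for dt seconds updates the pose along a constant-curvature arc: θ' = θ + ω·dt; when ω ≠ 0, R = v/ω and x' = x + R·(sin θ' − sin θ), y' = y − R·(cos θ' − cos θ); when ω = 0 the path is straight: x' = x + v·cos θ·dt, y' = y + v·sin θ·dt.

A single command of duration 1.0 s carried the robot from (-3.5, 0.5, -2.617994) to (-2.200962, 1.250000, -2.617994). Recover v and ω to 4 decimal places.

v = -1.5000, ω = 0.0000

Δθ = -2.617994 − -2.617994 = 0.000000
ω = Δθ/dt = 0.000000/1.0 = 0.0000
ω = 0 → v = (Δx·cos θ + Δy·sin θ)/dt = -1.5000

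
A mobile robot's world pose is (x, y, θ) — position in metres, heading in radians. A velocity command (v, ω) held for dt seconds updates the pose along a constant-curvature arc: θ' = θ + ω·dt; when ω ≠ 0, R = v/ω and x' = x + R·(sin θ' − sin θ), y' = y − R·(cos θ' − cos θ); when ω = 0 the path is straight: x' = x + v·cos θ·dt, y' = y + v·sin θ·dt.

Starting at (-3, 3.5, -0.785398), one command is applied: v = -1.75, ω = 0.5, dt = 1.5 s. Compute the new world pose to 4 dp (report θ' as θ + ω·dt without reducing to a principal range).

θ' = -0.7854 + 0.5·1.5 = -0.0354
R = v/ω = -1.75/0.5 = -3.5000
x' = -3 + -3.5000·(sin -0.0354 − sin -0.7854) = -5.3510
y' = 3.5 − -3.5000·(cos -0.0354 − cos -0.7854) = 4.5229

(-5.3510, 4.5229, -0.0354)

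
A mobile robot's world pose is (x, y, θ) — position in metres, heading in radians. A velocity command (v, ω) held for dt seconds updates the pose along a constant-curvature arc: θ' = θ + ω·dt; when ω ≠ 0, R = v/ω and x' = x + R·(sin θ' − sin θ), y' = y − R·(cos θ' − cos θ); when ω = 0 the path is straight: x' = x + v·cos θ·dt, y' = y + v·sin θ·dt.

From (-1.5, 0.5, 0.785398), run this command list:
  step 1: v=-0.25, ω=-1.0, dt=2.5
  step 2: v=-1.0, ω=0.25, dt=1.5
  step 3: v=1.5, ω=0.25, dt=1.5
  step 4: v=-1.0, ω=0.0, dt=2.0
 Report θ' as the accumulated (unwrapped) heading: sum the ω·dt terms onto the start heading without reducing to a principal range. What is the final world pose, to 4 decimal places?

(-2.2194, 1.8024, -0.9646)

step 1: θ'=-1.7146 (R=0.2500) → pose (-1.9242, 0.7126, -1.7146)
step 2: θ'=-1.3396 (R=-4.0000) → pose (-1.9893, 2.2024, -1.3396)
step 3: θ'=-0.9646 (R=6.0000) → pose (-1.0799, 0.1588, -0.9646)
step 4: θ'=-0.9646 (straight) → pose (-2.2194, 1.8024, -0.9646)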